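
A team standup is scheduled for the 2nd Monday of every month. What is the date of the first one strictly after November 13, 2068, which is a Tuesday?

December 10, 2068

November 2068 starts on a Thursday; its first Monday is the 5th, so the 2nd Monday is the 12th — November 12, 2068.
That is not after November 13, 2068, so look at December 2068.
December 2068 starts on a Saturday; its first Monday is the 3rd, so the 2nd Monday is the 10th — December 10, 2068.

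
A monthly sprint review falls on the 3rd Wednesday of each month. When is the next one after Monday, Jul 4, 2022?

Jul 20, 2022

Jul 2022 starts on a Friday; its first Wednesday is the 6th, so the 3rd Wednesday is the 20th — Jul 20, 2022.
Jul 20, 2022 is after Jul 4, 2022, so that is the next one.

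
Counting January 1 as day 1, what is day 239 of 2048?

August 26, 2048

January has 31 days (239 − 31 = 208 remain).
February has 29 days (208 − 29 = 179 remain).
March has 31 days (179 − 31 = 148 remain).
April has 30 days (148 − 30 = 118 remain).
May has 31 days (118 − 31 = 87 remain).
June has 30 days (87 − 30 = 57 remain).
July has 31 days (57 − 31 = 26 remain).
26 into August → August 26.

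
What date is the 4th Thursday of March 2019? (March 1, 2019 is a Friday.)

2019-03-28

March 2019 begins on a Friday, so the first Thursday is March 7 (6 days later).
The 4th Thursday is 3 weeks later: 7 + 21 = 28.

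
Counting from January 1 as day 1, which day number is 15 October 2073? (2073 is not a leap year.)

288

Days in months before October: 31 + 28 + 31 + 30 + 31 + 30 + 31 + 31 + 30 = 273.
Plus 15 days into October → day 288.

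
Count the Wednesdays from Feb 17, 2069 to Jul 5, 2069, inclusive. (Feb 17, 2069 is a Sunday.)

20

Feb 17, 2069 is a Sunday; the first Wednesday on or after it is Feb 20, 2069 (3 days later).
From Feb 20, 2069 to Jul 5, 2069: 8 + 31 + 30 + 31 + 30 + 5 = 135 days (rest of Feb, Mar, Apr, May, Jun, Jul).
135 ÷ 7 = 19 full weeks with remainder 2, so 19 more Wednesdays after the first → 20.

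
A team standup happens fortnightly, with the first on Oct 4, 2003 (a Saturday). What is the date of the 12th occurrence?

Mar 6, 2004

The 12th occurrence is 11 intervals after the first: 11 × 14 = 154 days after Oct 4, 2003.
Oct has 31 days — 27 days to the end of Oct leaves 127.
Nov has 30 days (97 left).
Dec has 31 days (66 left).
Jan has 31 days (35 left).
Feb has 29 days (6 left).
6 days into Mar → Mar 6, 2004.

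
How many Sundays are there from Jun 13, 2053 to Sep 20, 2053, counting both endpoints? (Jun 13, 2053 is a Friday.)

14

Jun 13, 2053 is a Friday; the first Sunday on or after it is Jun 15, 2053 (2 days later).
From Jun 15, 2053 to Sep 20, 2053: 15 + 31 + 31 + 20 = 97 days (rest of Jun, Jul, Aug, Sep).
97 ÷ 7 = 13 full weeks with remainder 6, so 13 more Sundays after the first → 14.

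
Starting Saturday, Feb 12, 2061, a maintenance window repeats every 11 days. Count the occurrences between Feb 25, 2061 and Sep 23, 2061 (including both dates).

19

Occurrences land 11·i days after Feb 12, 2061 for i = 0, 1, 2, …
Feb 25, 2061 is 13 days after the start; 13 ÷ 11 = 1 remainder 2; since the remainder is 2, round up to i = 2. First occurrence in the window: #3 on Mar 6, 2061 (2×11 = 22 days in).
Sep 23, 2061 is 223 days after the start; 223 ÷ 11 = 20 remainder 3. Last occurrence in the window: #21 on Sep 20, 2061.
Occurrences #3 through #21: 19 in total.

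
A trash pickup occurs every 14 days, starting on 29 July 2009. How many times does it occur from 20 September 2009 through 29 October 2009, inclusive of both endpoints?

Occurrences land 14·i days after 29 July 2009 for i = 0, 1, 2, …
20 September 2009 is 53 days after the start; 53 ÷ 14 = 3 remainder 11; since the remainder is 11, round up to i = 4. First occurrence in the window: #5 on 23 September 2009 (4×14 = 56 days in).
29 October 2009 is 92 days after the start; 92 ÷ 14 = 6 remainder 8. Last occurrence in the window: #7 on 21 October 2009.
Occurrences #5 through #7: 3 in total.

3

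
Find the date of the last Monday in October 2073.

30 October 2073

The first Monday of October 2073 is October 2.
October 2073 has 31 days. Adding weeks: 2, 9, 16, 23, 30 — the last one ≤ 31 is the 30th.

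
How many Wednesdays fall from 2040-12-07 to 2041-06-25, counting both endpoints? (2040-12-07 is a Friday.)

2040-12-07 is a Friday; the first Wednesday on or after it is 2040-12-12 (5 days later).
From 2040-12-12 to 2041-06-25: 19 + 31 + 28 + 31 + 30 + 31 + 25 = 195 days (rest of December, January, February, March, April, May, June).
195 ÷ 7 = 27 full weeks with remainder 6, so 27 more Wednesdays after the first → 28.

28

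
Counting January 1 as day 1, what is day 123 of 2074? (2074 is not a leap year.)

January has 31 days (123 − 31 = 92 remain).
February has 28 days (92 − 28 = 64 remain).
March has 31 days (64 − 31 = 33 remain).
April has 30 days (33 − 30 = 3 remain).
3 into May → May 3.

May 3, 2074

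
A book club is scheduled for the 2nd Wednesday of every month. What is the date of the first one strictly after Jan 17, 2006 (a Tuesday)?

Feb 8, 2006

Jan 2006 starts on a Sunday; its first Wednesday is the 4th, so the 2nd Wednesday is the 11th — Jan 11, 2006.
That is not after Jan 17, 2006, so look at Feb 2006.
Feb 2006 starts on a Wednesday; its first Wednesday is the 1st, so the 2nd Wednesday is the 8th — Feb 8, 2006.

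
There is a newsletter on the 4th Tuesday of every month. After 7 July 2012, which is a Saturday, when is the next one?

July 2012 starts on a Sunday; its first Tuesday is the 3rd, so the 4th Tuesday is the 24th — 24 July 2012.
24 July 2012 is after 7 July 2012, so that is the next one.

24 July 2012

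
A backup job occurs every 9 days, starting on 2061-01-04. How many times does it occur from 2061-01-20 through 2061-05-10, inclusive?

Occurrences land 9·i days after 2061-01-04 for i = 0, 1, 2, …
2061-01-20 is 16 days after the start; 16 ÷ 9 = 1 remainder 7; since the remainder is 7, round up to i = 2. First occurrence in the window: #3 on 2061-01-22 (2×9 = 18 days in).
2061-05-10 is 126 days after the start; 126 ÷ 9 = 14 remainder 0. Last occurrence in the window: #15 on 2061-05-10.
Occurrences #3 through #15: 13 in total.

13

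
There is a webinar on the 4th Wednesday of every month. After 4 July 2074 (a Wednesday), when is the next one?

25 July 2074

July 2074 starts on a Sunday; its first Wednesday is the 4th, so the 4th Wednesday is the 25th — 25 July 2074.
25 July 2074 is after 4 July 2074, so that is the next one.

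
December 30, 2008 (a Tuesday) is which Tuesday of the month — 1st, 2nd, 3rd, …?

5th

Day 30 falls in week ⌈30/7⌉ of the month.
Days 1–7 hold the 1st Tuesday, 8–14 the 2nd, 15–21 the 3rd, 22–28 the 4th, 29–31 the 5th.
30 is in the range for the 5th.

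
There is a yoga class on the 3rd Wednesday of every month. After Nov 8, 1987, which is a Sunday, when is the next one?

Nov 1987 starts on a Sunday; its first Wednesday is the 4th, so the 3rd Wednesday is the 18th — Nov 18, 1987.
Nov 18, 1987 is after Nov 8, 1987, so that is the next one.

Nov 18, 1987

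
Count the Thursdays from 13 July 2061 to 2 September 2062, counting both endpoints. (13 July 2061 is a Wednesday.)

13 July 2061 is a Wednesday; the first Thursday on or after it is 14 July 2061 (1 day later).
From 14 July 2061 to 2 September 2062: 170 + 245 = 415 days (rest of 2061, to 2 September 2062 in 2062).
415 ÷ 7 = 59 full weeks with remainder 2, so 59 more Thursdays after the first → 60.

60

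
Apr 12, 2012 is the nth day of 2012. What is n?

103

Days in months before Apr: 31 + 29 + 31 = 91.
Plus 12 days into Apr → day 103.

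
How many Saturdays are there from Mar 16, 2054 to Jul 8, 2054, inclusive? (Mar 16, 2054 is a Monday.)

Mar 16, 2054 is a Monday; the first Saturday on or after it is Mar 21, 2054 (5 days later).
From Mar 21, 2054 to Jul 8, 2054: 10 + 30 + 31 + 30 + 8 = 109 days (rest of Mar, Apr, May, Jun, Jul).
109 ÷ 7 = 15 full weeks with remainder 4, so 15 more Saturdays after the first → 16.

16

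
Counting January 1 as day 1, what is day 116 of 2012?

April 25, 2012

January has 31 days (116 − 31 = 85 remain).
February has 29 days (85 − 29 = 56 remain).
March has 31 days (56 − 31 = 25 remain).
25 into April → April 25.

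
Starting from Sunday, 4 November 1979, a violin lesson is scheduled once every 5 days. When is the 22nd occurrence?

The 22nd occurrence is 21 intervals after the first: 21 × 5 = 105 days after 4 November 1979.
November has 30 days — 26 days to the end of November leaves 79.
December has 31 days (48 left).
January has 31 days (17 left).
17 days into February → 17 February 1980.

17 February 1980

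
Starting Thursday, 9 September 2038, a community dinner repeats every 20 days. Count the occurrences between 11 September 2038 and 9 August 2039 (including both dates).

16

Occurrences land 20·i days after 9 September 2038 for i = 0, 1, 2, …
11 September 2038 is 2 days after the start; 2 ÷ 20 = 0 remainder 2; since the remainder is 2, round up to i = 1. First occurrence in the window: #2 on 29 September 2038 (1×20 = 20 days in).
9 August 2039 is 334 days after the start; 334 ÷ 20 = 16 remainder 14. Last occurrence in the window: #17 on 26 July 2039.
Occurrences #2 through #17: 16 in total.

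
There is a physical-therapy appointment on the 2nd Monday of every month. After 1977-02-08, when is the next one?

February 1977 starts on a Tuesday; its first Monday is the 7th, so the 2nd Monday is the 14th — 1977-02-14.
1977-02-14 is after 1977-02-08, so that is the next one.

1977-02-14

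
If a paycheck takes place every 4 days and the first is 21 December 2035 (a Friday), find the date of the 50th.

The 50th occurrence is 49 intervals after the first: 49 × 4 = 196 days after 21 December 2035.
December has 31 days — 10 days to the end of December leaves 186.
January has 31 days (155 left).
February has 29 days (126 left).
March has 31 days (95 left).
April has 30 days (65 left).
May has 31 days (34 left).
June has 30 days (4 left).
4 days into July → 4 July 2036.

4 July 2036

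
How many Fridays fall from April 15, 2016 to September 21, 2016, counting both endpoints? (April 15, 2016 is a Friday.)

23

April 15, 2016 is a Friday; the first Friday on or after it is April 15, 2016.
From April 15, 2016 to September 21, 2016: 15 + 31 + 30 + 31 + 31 + 21 = 159 days (rest of April, May, June, July, August, September).
159 ÷ 7 = 22 full weeks with remainder 5, so 22 more Fridays after the first → 23.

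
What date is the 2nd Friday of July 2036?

July 2036 begins on a Tuesday, so the first Friday is July 4 (3 days later).
The 2nd Friday is 1 weeks later: 4 + 7 = 11.

July 11, 2036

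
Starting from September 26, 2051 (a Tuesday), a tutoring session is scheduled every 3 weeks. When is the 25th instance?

The 25th occurrence is 24 intervals after the first: 24 × 21 = 504 days after September 26, 2051.
September has 30 days — 4 days to the end of September leaves 500.
From end of September to end of 2051 is 92 days (408 left).
2052 has 366 days (42 left).
January has 31 days (11 left).
11 days into February → February 11, 2053.

February 11, 2053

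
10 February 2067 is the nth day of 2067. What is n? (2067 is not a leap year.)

41

Days in months before February: 31 = 31.
Plus 10 days into February → day 41.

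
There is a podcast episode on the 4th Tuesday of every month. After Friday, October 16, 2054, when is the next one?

October 2054 starts on a Thursday; its first Tuesday is the 6th, so the 4th Tuesday is the 27th — October 27, 2054.
October 27, 2054 is after October 16, 2054, so that is the next one.

October 27, 2054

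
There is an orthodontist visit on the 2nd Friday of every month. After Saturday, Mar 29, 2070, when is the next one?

Apr 11, 2070

Mar 2070 starts on a Saturday; its first Friday is the 7th, so the 2nd Friday is the 14th — Mar 14, 2070.
That is not after Mar 29, 2070, so look at Apr 2070.
Apr 2070 starts on a Tuesday; its first Friday is the 4th, so the 2nd Friday is the 11th — Apr 11, 2070.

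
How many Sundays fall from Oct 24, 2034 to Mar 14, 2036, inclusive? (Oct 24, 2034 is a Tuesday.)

Oct 24, 2034 is a Tuesday; the first Sunday on or after it is Oct 29, 2034 (5 days later).
From Oct 29, 2034 to Mar 14, 2036: 63 + 365 + 74 = 502 days (rest of 2034, 2035, to Mar 14, 2036 in 2036).
502 ÷ 7 = 71 full weeks with remainder 5, so 71 more Sundays after the first → 72.

72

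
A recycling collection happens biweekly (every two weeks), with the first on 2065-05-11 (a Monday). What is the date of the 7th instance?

The 7th occurrence is 6 intervals after the first: 6 × 14 = 84 days after 2065-05-11.
May has 31 days — 20 days to the end of May leaves 64.
June has 30 days (34 left).
July has 31 days (3 left).
3 days into August → 2065-08-03.

2065-08-03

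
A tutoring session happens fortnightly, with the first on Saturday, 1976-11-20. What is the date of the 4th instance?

1977-01-01

The 4th occurrence is 3 intervals after the first: 3 × 14 = 42 days after 1976-11-20.
November has 30 days — 10 days to the end of November leaves 32.
December has 31 days (1 left).
1 day into January → 1977-01-01.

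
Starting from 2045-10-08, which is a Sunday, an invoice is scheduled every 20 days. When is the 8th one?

The 8th occurrence is 7 intervals after the first: 7 × 20 = 140 days after 2045-10-08.
October has 31 days — 23 days to the end of October leaves 117.
November has 30 days (87 left).
December has 31 days (56 left).
January has 31 days (25 left).
25 days into February → 2046-02-25.

2046-02-25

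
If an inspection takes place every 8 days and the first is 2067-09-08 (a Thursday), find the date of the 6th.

2067-10-18

The 6th occurrence is 5 intervals after the first: 5 × 8 = 40 days after 2067-09-08.
September has 30 days — 22 days to the end of September leaves 18.
18 days into October → 2067-10-18.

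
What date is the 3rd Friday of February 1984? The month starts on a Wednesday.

February 17, 1984

February 1984 begins on a Wednesday, so the first Friday is February 3 (2 days later).
The 3rd Friday is 2 weeks later: 3 + 14 = 17.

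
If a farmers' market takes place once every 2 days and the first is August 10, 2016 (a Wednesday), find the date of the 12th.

September 1, 2016

The 12th occurrence is 11 intervals after the first: 11 × 2 = 22 days after August 10, 2016.
August has 31 days — 21 days to the end of August leaves 1.
1 day into September → September 1, 2016.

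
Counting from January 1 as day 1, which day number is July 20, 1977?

201

Days in months before July: 31 + 28 + 31 + 30 + 31 + 30 = 181.
Plus 20 days into July → day 201.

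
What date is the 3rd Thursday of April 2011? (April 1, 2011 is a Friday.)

21 April 2011

April 2011 begins on a Friday, so the first Thursday is April 7 (6 days later).
The 3rd Thursday is 2 weeks later: 7 + 14 = 21.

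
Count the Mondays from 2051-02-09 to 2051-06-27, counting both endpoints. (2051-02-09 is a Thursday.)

2051-02-09 is a Thursday; the first Monday on or after it is 2051-02-13 (4 days later).
From 2051-02-13 to 2051-06-27: 15 + 31 + 30 + 31 + 27 = 134 days (rest of February, March, April, May, June).
134 ÷ 7 = 19 full weeks with remainder 1, so 19 more Mondays after the first → 20.

20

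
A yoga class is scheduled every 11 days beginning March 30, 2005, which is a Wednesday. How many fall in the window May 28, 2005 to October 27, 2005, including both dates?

Occurrences land 11·i days after March 30, 2005 for i = 0, 1, 2, …
May 28, 2005 is 59 days after the start; 59 ÷ 11 = 5 remainder 4; since the remainder is 4, round up to i = 6. First occurrence in the window: #7 on June 4, 2005 (6×11 = 66 days in).
October 27, 2005 is 211 days after the start; 211 ÷ 11 = 19 remainder 2. Last occurrence in the window: #20 on October 25, 2005.
Occurrences #7 through #20: 14 in total.

14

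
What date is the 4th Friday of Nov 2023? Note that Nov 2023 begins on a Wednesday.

Nov 2023 begins on a Wednesday, so the first Friday is Nov 3 (2 days later).
The 4th Friday is 3 weeks later: 3 + 21 = 24.

Nov 24, 2023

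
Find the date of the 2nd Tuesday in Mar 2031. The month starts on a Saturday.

Mar 11, 2031

Mar 2031 begins on a Saturday, so the first Tuesday is Mar 4 (3 days later).
The 2nd Tuesday is 1 weeks later: 4 + 7 = 11.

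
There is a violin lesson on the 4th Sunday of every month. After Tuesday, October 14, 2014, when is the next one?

October 2014 starts on a Wednesday; its first Sunday is the 5th, so the 4th Sunday is the 26th — October 26, 2014.
October 26, 2014 is after October 14, 2014, so that is the next one.

October 26, 2014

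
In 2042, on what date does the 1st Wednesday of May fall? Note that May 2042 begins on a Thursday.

2042-05-07

May 2042 begins on a Thursday, so the first Wednesday is May 7 (6 days later).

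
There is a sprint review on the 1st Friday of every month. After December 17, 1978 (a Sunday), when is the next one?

December 1978 starts on a Friday, so its 1st Friday is December 1, 1978.
That is not after December 17, 1978, so look at January 1979.
January 1979 starts on a Monday, so its 1st Friday is January 5, 1979 (4 days in).

January 5, 1979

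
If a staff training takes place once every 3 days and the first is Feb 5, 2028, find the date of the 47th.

Jun 22, 2028

The 47th occurrence is 46 intervals after the first: 46 × 3 = 138 days after Feb 5, 2028.
Feb has 29 days — 24 days to the end of Feb leaves 114.
Mar has 31 days (83 left).
Apr has 30 days (53 left).
May has 31 days (22 left).
22 days into Jun → Jun 22, 2028.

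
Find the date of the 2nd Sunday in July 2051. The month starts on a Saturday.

July 2051 begins on a Saturday, so the first Sunday is July 2 (1 day later).
The 2nd Sunday is 1 weeks later: 2 + 7 = 9.

9 July 2051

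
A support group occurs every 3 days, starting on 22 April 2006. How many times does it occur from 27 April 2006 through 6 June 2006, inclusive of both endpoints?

14

Occurrences land 3·i days after 22 April 2006 for i = 0, 1, 2, …
27 April 2006 is 5 days after the start; 5 ÷ 3 = 1 remainder 2; since the remainder is 2, round up to i = 2. First occurrence in the window: #3 on 28 April 2006 (2×3 = 6 days in).
6 June 2006 is 45 days after the start; 45 ÷ 3 = 15 remainder 0. Last occurrence in the window: #16 on 6 June 2006.
Occurrences #3 through #16: 14 in total.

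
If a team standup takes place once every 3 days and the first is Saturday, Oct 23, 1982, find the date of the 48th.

The 48th occurrence is 47 intervals after the first: 47 × 3 = 141 days after Oct 23, 1982.
Oct has 31 days — 8 days to the end of Oct leaves 133.
Nov has 30 days (103 left).
Dec has 31 days (72 left).
Jan has 31 days (41 left).
Feb has 28 days (13 left).
13 days into Mar → Mar 13, 1983.

Mar 13, 1983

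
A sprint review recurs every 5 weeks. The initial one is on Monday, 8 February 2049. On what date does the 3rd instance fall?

19 April 2049

The 3rd occurrence is 2 intervals after the first: 2 × 35 = 70 days after 8 February 2049.
February has 28 days — 20 days to the end of February leaves 50.
March has 31 days (19 left).
19 days into April → 19 April 2049.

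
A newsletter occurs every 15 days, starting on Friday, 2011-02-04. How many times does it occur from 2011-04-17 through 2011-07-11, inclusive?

Occurrences land 15·i days after 2011-02-04 for i = 0, 1, 2, …
2011-04-17 is 72 days after the start; 72 ÷ 15 = 4 remainder 12; since the remainder is 12, round up to i = 5. First occurrence in the window: #6 on 2011-04-20 (5×15 = 75 days in).
2011-07-11 is 157 days after the start; 157 ÷ 15 = 10 remainder 7. Last occurrence in the window: #11 on 2011-07-04.
Occurrences #6 through #11: 6 in total.

6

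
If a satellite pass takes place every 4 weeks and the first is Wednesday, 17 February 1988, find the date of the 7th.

3 August 1988

The 7th occurrence is 6 intervals after the first: 6 × 28 = 168 days after 17 February 1988.
February has 29 days — 12 days to the end of February leaves 156.
March has 31 days (125 left).
April has 30 days (95 left).
May has 31 days (64 left).
June has 30 days (34 left).
July has 31 days (3 left).
3 days into August → 3 August 1988.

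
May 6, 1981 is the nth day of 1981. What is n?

126

Days in months before May: 31 + 28 + 31 + 30 = 120.
Plus 6 days into May → day 126.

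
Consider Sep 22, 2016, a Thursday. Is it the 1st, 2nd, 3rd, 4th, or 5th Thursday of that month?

Day 22 falls in week ⌈22/7⌉ of the month.
Days 1–7 hold the 1st Thursday, 8–14 the 2nd, 15–21 the 3rd, 22–28 the 4th, 29–31 the 5th.
22 is in the range for the 4th.

4th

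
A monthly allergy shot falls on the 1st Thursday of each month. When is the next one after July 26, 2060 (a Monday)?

August 5, 2060

July 2060 starts on a Thursday, so its 1st Thursday is July 1, 2060.
That is not after July 26, 2060, so look at August 2060.
August 2060 starts on a Sunday, so its 1st Thursday is August 5, 2060 (4 days in).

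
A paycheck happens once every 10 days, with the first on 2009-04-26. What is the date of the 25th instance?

2009-12-22

The 25th occurrence is 24 intervals after the first: 24 × 10 = 240 days after 2009-04-26.
April has 30 days — 4 days to the end of April leaves 236.
May has 31 days (205 left).
June has 30 days (175 left).
July has 31 days (144 left).
August has 31 days (113 left).
September has 30 days (83 left).
October has 31 days (52 left).
November has 30 days (22 left).
22 days into December → 2009-12-22.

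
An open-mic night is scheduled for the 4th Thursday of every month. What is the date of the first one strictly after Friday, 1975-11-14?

November 1975 starts on a Saturday; its first Thursday is the 6th, so the 4th Thursday is the 27th — 1975-11-27.
1975-11-27 is after 1975-11-14, so that is the next one.

1975-11-27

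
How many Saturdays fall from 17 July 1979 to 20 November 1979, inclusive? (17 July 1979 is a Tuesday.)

17 July 1979 is a Tuesday; the first Saturday on or after it is 21 July 1979 (4 days later).
From 21 July 1979 to 20 November 1979: 10 + 31 + 30 + 31 + 20 = 122 days (rest of July, August, September, October, November).
122 ÷ 7 = 17 full weeks with remainder 3, so 17 more Saturdays after the first → 18.

18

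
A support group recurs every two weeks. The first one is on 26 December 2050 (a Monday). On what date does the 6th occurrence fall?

6 March 2051

The 6th occurrence is 5 intervals after the first: 5 × 14 = 70 days after 26 December 2050.
December has 31 days — 5 days to the end of December leaves 65.
January has 31 days (34 left).
February has 28 days (6 left).
6 days into March → 6 March 2051.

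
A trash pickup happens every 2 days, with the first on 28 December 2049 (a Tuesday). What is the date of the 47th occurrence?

The 47th occurrence is 46 intervals after the first: 46 × 2 = 92 days after 28 December 2049.
December has 31 days — 3 days to the end of December leaves 89.
January has 31 days (58 left).
February has 28 days (30 left).
30 days into March → 30 March 2050.

30 March 2050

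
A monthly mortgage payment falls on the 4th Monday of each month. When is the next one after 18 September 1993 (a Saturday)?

27 September 1993

September 1993 starts on a Wednesday; its first Monday is the 6th, so the 4th Monday is the 27th — 27 September 1993.
27 September 1993 is after 18 September 1993, so that is the next one.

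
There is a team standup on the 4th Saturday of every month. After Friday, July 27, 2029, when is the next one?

July 28, 2029

July 2029 starts on a Sunday; its first Saturday is the 7th, so the 4th Saturday is the 28th — July 28, 2029.
July 28, 2029 is after July 27, 2029, so that is the next one.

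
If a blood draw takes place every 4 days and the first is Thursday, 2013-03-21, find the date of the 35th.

The 35th occurrence is 34 intervals after the first: 34 × 4 = 136 days after 2013-03-21.
March has 31 days — 10 days to the end of March leaves 126.
April has 30 days (96 left).
May has 31 days (65 left).
June has 30 days (35 left).
July has 31 days (4 left).
4 days into August → 2013-08-04.

2013-08-04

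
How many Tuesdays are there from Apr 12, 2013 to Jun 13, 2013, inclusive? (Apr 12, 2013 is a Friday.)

9

Apr 12, 2013 is a Friday; the first Tuesday on or after it is Apr 16, 2013 (4 days later).
From Apr 16, 2013 to Jun 13, 2013: 14 + 31 + 13 = 58 days (rest of Apr, May, Jun).
58 ÷ 7 = 8 full weeks with remainder 2, so 8 more Tuesdays after the first → 9.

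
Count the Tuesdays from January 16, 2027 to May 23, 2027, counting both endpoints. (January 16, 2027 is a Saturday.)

18

January 16, 2027 is a Saturday; the first Tuesday on or after it is January 19, 2027 (3 days later).
From January 19, 2027 to May 23, 2027: 12 + 28 + 31 + 30 + 23 = 124 days (rest of January, February, March, April, May).
124 ÷ 7 = 17 full weeks with remainder 5, so 17 more Tuesdays after the first → 18.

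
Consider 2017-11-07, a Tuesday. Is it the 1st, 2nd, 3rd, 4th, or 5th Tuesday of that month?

Day 7 falls in week ⌈7/7⌉ of the month.
Days 1–7 hold the 1st Tuesday, 8–14 the 2nd, 15–21 the 3rd, 22–28 the 4th, 29–31 the 5th.
7 is in the range for the 1st.

1st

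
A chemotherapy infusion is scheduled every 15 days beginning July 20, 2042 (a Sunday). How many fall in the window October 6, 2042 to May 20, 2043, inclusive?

Occurrences land 15·i days after July 20, 2042 for i = 0, 1, 2, …
October 6, 2042 is 78 days after the start; 78 ÷ 15 = 5 remainder 3; since the remainder is 3, round up to i = 6. First occurrence in the window: #7 on October 18, 2042 (6×15 = 90 days in).
May 20, 2043 is 304 days after the start; 304 ÷ 15 = 20 remainder 4. Last occurrence in the window: #21 on May 16, 2043.
Occurrences #7 through #21: 15 in total.

15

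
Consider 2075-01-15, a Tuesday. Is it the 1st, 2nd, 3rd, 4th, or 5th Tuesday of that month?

Day 15 falls in week ⌈15/7⌉ of the month.
Days 1–7 hold the 1st Tuesday, 8–14 the 2nd, 15–21 the 3rd, 22–28 the 4th, 29–31 the 5th.
15 is in the range for the 3rd.

3rd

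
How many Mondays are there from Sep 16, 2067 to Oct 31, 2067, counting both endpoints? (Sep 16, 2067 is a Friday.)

Sep 16, 2067 is a Friday; the first Monday on or after it is Sep 19, 2067 (3 days later).
From Sep 19, 2067 to Oct 31, 2067: 11 + 31 = 42 days (rest of Sep, Oct).
42 ÷ 7 = 6 full weeks with remainder 0, so 6 more Mondays after the first → 7.

7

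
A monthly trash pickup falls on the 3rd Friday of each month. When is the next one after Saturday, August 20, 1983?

September 16, 1983

August 1983 starts on a Monday; its first Friday is the 5th, so the 3rd Friday is the 19th — August 19, 1983.
That is not after August 20, 1983, so look at September 1983.
September 1983 starts on a Thursday; its first Friday is the 2nd, so the 3rd Friday is the 16th — September 16, 1983.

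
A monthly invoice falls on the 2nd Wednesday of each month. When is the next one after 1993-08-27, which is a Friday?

August 1993 starts on a Sunday; its first Wednesday is the 4th, so the 2nd Wednesday is the 11th — 1993-08-11.
That is not after 1993-08-27, so look at September 1993.
September 1993 starts on a Wednesday; its first Wednesday is the 1st, so the 2nd Wednesday is the 8th — 1993-09-08.

1993-09-08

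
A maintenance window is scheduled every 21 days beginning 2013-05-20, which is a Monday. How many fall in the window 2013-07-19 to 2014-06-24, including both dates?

17

Occurrences land 21·i days after 2013-05-20 for i = 0, 1, 2, …
2013-07-19 is 60 days after the start; 60 ÷ 21 = 2 remainder 18; since the remainder is 18, round up to i = 3. First occurrence in the window: #4 on 2013-07-22 (3×21 = 63 days in).
2014-06-24 is 400 days after the start; 400 ÷ 21 = 19 remainder 1. Last occurrence in the window: #20 on 2014-06-23.
Occurrences #4 through #20: 17 in total.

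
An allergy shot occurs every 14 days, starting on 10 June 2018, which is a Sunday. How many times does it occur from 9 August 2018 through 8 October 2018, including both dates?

4

Occurrences land 14·i days after 10 June 2018 for i = 0, 1, 2, …
9 August 2018 is 60 days after the start; 60 ÷ 14 = 4 remainder 4; since the remainder is 4, round up to i = 5. First occurrence in the window: #6 on 19 August 2018 (5×14 = 70 days in).
8 October 2018 is 120 days after the start; 120 ÷ 14 = 8 remainder 8. Last occurrence in the window: #9 on 30 September 2018.
Occurrences #6 through #9: 4 in total.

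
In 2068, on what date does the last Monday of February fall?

The first Monday of February 2068 is February 6.
February 2068 has 29 days. Adding weeks: 6, 13, 20, 27 — the last one ≤ 29 is the 27th.

February 27, 2068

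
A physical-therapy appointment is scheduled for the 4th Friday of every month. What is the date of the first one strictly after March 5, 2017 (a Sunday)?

March 24, 2017

March 2017 starts on a Wednesday; its first Friday is the 3rd, so the 4th Friday is the 24th — March 24, 2017.
March 24, 2017 is after March 5, 2017, so that is the next one.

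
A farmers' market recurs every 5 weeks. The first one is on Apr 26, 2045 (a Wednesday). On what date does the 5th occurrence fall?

The 5th occurrence is 4 intervals after the first: 4 × 35 = 140 days after Apr 26, 2045.
Apr has 30 days — 4 days to the end of Apr leaves 136.
May has 31 days (105 left).
Jun has 30 days (75 left).
Jul has 31 days (44 left).
Aug has 31 days (13 left).
13 days into Sep → Sep 13, 2045.

Sep 13, 2045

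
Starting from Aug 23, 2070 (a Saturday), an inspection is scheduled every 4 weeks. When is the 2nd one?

The 2nd occurrence is 1 interval after the first: 1 × 28 = 28 days after Aug 23, 2070.
Aug has 31 days — 8 days to the end of Aug leaves 20.
20 days into Sep → Sep 20, 2070.

Sep 20, 2070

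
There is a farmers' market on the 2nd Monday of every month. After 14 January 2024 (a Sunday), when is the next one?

January 2024 starts on a Monday; its first Monday is the 1st, so the 2nd Monday is the 8th — 8 January 2024.
That is not after 14 January 2024, so look at February 2024.
February 2024 starts on a Thursday; its first Monday is the 5th, so the 2nd Monday is the 12th — 12 February 2024.

12 February 2024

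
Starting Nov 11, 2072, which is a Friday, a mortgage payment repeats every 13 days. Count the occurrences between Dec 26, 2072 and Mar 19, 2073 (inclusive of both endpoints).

Occurrences land 13·i days after Nov 11, 2072 for i = 0, 1, 2, …
Dec 26, 2072 is 45 days after the start; 45 ÷ 13 = 3 remainder 6; since the remainder is 6, round up to i = 4. First occurrence in the window: #5 on Jan 2, 2073 (4×13 = 52 days in).
Mar 19, 2073 is 128 days after the start; 128 ÷ 13 = 9 remainder 11. Last occurrence in the window: #10 on Mar 8, 2073.
Occurrences #5 through #10: 6 in total.

6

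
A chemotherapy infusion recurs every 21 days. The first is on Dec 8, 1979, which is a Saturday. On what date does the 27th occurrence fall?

Jun 6, 1981

The 27th occurrence is 26 intervals after the first: 26 × 21 = 546 days after Dec 8, 1979.
Dec has 31 days — 23 days to the end of Dec leaves 523.
1980 has 366 days (157 left).
Jan has 31 days (126 left).
Feb has 28 days (98 left).
Mar has 31 days (67 left).
Apr has 30 days (37 left).
May has 31 days (6 left).
6 days into Jun → Jun 6, 1981.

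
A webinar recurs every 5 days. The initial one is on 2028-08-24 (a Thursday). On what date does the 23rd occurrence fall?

The 23rd occurrence is 22 intervals after the first: 22 × 5 = 110 days after 2028-08-24.
August has 31 days — 7 days to the end of August leaves 103.
September has 30 days (73 left).
October has 31 days (42 left).
November has 30 days (12 left).
12 days into December → 2028-12-12.

2028-12-12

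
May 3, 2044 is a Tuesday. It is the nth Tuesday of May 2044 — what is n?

Day 3 falls in week ⌈3/7⌉ of the month.
Days 1–7 hold the 1st Tuesday, 8–14 the 2nd, 15–21 the 3rd, 22–28 the 4th, 29–31 the 5th.
3 is in the range for the 1st.

1st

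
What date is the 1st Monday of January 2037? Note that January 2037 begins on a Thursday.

January 2037 begins on a Thursday, so the first Monday is January 5 (4 days later).

January 5, 2037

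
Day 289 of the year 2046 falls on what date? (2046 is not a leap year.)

January has 31 days (289 − 31 = 258 remain).
February has 28 days (258 − 28 = 230 remain).
March has 31 days (230 − 31 = 199 remain).
April has 30 days (199 − 30 = 169 remain).
May has 31 days (169 − 31 = 138 remain).
June has 30 days (138 − 30 = 108 remain).
July has 31 days (108 − 31 = 77 remain).
August has 31 days (77 − 31 = 46 remain).
September has 30 days (46 − 30 = 16 remain).
16 into October → October 16.

October 16, 2046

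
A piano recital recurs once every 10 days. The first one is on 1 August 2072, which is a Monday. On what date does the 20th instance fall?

The 20th occurrence is 19 intervals after the first: 19 × 10 = 190 days after 1 August 2072.
August has 31 days — 30 days to the end of August leaves 160.
September has 30 days (130 left).
October has 31 days (99 left).
November has 30 days (69 left).
December has 31 days (38 left).
January has 31 days (7 left).
7 days into February → 7 February 2073.

7 February 2073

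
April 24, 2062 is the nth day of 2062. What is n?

Days in months before April: 31 + 28 + 31 = 90.
Plus 24 days into April → day 114.

114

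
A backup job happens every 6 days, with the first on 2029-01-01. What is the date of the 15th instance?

The 15th occurrence is 14 intervals after the first: 14 × 6 = 84 days after 2029-01-01.
January has 31 days — 30 days to the end of January leaves 54.
February has 28 days (26 left).
26 days into March → 2029-03-26.

2029-03-26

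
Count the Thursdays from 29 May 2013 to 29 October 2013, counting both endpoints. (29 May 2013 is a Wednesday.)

29 May 2013 is a Wednesday; the first Thursday on or after it is 30 May 2013 (1 day later).
From 30 May 2013 to 29 October 2013: 1 + 30 + 31 + 31 + 30 + 29 = 152 days (rest of May, June, July, August, September, October).
152 ÷ 7 = 21 full weeks with remainder 5, so 21 more Thursdays after the first → 22.

22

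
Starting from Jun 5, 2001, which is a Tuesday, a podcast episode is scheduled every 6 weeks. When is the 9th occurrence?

May 7, 2002

The 9th occurrence is 8 intervals after the first: 8 × 42 = 336 days after Jun 5, 2001.
Jun has 30 days — 25 days to the end of Jun leaves 311.
Jul has 31 days (280 left).
Aug has 31 days (249 left).
Sep has 30 days (219 left).
Oct has 31 days (188 left).
Nov has 30 days (158 left).
Dec has 31 days (127 left).
Jan has 31 days (96 left).
Feb has 28 days (68 left).
Mar has 31 days (37 left).
Apr has 30 days (7 left).
7 days into May → May 7, 2002.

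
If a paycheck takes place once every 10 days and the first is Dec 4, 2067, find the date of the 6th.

Jan 23, 2068

The 6th occurrence is 5 intervals after the first: 5 × 10 = 50 days after Dec 4, 2067.
Dec has 31 days — 27 days to the end of Dec leaves 23.
23 days into Jan → Jan 23, 2068.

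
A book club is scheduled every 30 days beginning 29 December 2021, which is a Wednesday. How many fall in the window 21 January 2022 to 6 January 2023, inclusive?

Occurrences land 30·i days after 29 December 2021 for i = 0, 1, 2, …
21 January 2022 is 23 days after the start; 23 ÷ 30 = 0 remainder 23; since the remainder is 23, round up to i = 1. First occurrence in the window: #2 on 28 January 2022 (1×30 = 30 days in).
6 January 2023 is 373 days after the start; 373 ÷ 30 = 12 remainder 13. Last occurrence in the window: #13 on 24 December 2022.
Occurrences #2 through #13: 12 in total.

12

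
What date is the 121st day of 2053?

January has 31 days (121 − 31 = 90 remain).
February has 28 days (90 − 28 = 62 remain).
March has 31 days (62 − 31 = 31 remain).
April has 30 days (31 − 30 = 1 remain).
1 into May → May 1.

May 1, 2053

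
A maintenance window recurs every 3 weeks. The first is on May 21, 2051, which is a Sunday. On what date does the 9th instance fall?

November 5, 2051

The 9th occurrence is 8 intervals after the first: 8 × 21 = 168 days after May 21, 2051.
May has 31 days — 10 days to the end of May leaves 158.
June has 30 days (128 left).
July has 31 days (97 left).
August has 31 days (66 left).
September has 30 days (36 left).
October has 31 days (5 left).
5 days into November → November 5, 2051.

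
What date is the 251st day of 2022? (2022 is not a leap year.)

January has 31 days (251 − 31 = 220 remain).
February has 28 days (220 − 28 = 192 remain).
March has 31 days (192 − 31 = 161 remain).
April has 30 days (161 − 30 = 131 remain).
May has 31 days (131 − 31 = 100 remain).
June has 30 days (100 − 30 = 70 remain).
July has 31 days (70 − 31 = 39 remain).
August has 31 days (39 − 31 = 8 remain).
8 into September → September 8.

September 8, 2022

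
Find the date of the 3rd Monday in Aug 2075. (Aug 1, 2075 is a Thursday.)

Aug 2075 begins on a Thursday, so the first Monday is Aug 5 (4 days later).
The 3rd Monday is 2 weeks later: 5 + 14 = 19.

Aug 19, 2075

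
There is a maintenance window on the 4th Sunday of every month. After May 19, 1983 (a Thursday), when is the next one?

May 1983 starts on a Sunday; its first Sunday is the 1st, so the 4th Sunday is the 22nd — May 22, 1983.
May 22, 1983 is after May 19, 1983, so that is the next one.

May 22, 1983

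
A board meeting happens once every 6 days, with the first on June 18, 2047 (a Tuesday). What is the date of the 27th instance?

November 21, 2047

The 27th occurrence is 26 intervals after the first: 26 × 6 = 156 days after June 18, 2047.
June has 30 days — 12 days to the end of June leaves 144.
July has 31 days (113 left).
August has 31 days (82 left).
September has 30 days (52 left).
October has 31 days (21 left).
21 days into November → November 21, 2047.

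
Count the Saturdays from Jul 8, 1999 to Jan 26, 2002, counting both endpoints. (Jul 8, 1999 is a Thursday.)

134

Jul 8, 1999 is a Thursday; the first Saturday on or after it is Jul 10, 1999 (2 days later).
From Jul 10, 1999 to Jan 26, 2002: 174 + 366 + 365 + 26 = 931 days (rest of 1999, 2000, 2001, to Jan 26, 2002 in 2002).
931 ÷ 7 = 133 full weeks with remainder 0, so 133 more Saturdays after the first → 134.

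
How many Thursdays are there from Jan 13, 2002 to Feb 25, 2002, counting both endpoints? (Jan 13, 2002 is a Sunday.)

6

Jan 13, 2002 is a Sunday; the first Thursday on or after it is Jan 17, 2002 (4 days later).
From Jan 17, 2002 to Feb 25, 2002: 14 + 25 = 39 days (rest of Jan, Feb).
39 ÷ 7 = 5 full weeks with remainder 4, so 5 more Thursdays after the first → 6.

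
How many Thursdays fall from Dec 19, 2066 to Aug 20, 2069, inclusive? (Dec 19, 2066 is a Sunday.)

139

Dec 19, 2066 is a Sunday; the first Thursday on or after it is Dec 23, 2066 (4 days later).
From Dec 23, 2066 to Aug 20, 2069: 8 + 365 + 366 + 232 = 971 days (rest of 2066, 2067, 2068, to Aug 20, 2069 in 2069).
971 ÷ 7 = 138 full weeks with remainder 5, so 138 more Thursdays after the first → 139.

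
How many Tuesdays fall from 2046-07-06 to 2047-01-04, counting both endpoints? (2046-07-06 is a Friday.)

2046-07-06 is a Friday; the first Tuesday on or after it is 2046-07-10 (4 days later).
From 2046-07-10 to 2047-01-04: 21 + 31 + 30 + 31 + 30 + 31 + 4 = 178 days (rest of July, August, September, October, November, December, January).
178 ÷ 7 = 25 full weeks with remainder 3, so 25 more Tuesdays after the first → 26.

26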